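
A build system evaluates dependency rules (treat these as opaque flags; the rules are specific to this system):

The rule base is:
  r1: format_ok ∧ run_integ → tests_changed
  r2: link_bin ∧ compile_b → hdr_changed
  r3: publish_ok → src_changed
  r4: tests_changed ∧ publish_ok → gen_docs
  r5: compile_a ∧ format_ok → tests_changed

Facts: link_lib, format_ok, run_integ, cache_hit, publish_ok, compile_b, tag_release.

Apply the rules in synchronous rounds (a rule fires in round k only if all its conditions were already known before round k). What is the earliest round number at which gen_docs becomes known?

Round 1: r1 [format_ok ∧ run_integ → tests_changed]; r3 [publish_ok → src_changed]. New: tests_changed, src_changed.
Round 2: r4 [tests_changed ∧ publish_ok → gen_docs]. New: gen_docs.
gen_docs first appears in round 2.

2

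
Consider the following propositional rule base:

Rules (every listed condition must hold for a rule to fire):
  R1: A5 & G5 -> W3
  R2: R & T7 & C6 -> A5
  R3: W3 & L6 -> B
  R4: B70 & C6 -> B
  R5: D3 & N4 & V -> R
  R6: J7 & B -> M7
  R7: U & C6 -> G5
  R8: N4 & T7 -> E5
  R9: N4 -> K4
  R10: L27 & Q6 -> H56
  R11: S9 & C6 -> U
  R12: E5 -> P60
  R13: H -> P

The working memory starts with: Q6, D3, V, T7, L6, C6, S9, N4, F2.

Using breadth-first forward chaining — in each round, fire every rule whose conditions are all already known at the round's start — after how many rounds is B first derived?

4

[1] R5 [D3 & N4 & V -> R]; R8 [N4 & T7 -> E5]; R9 [N4 -> K4]; R11 [S9 & C6 -> U]. ⇒ new: R, E5, K4, U.
[2] R2 [R & T7 & C6 -> A5]; R7 [U & C6 -> G5]; R12 [E5 -> P60]. ⇒ new: A5, G5, P60.
[3] R1 [A5 & G5 -> W3]. ⇒ new: W3.
[4] R3 [W3 & L6 -> B]. ⇒ new: B.
B first appears in round 4.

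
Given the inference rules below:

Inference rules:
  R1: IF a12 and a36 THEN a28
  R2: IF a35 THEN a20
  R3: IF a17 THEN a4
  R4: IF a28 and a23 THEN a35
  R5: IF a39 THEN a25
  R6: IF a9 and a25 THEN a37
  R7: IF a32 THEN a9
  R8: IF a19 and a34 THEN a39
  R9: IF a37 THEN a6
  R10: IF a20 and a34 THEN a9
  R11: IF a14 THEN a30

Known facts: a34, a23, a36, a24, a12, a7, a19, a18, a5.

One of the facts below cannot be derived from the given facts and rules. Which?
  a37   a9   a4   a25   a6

Round 1: R1 [IF a12 and a36 THEN a28]; R8 [IF a19 and a34 THEN a39]. Adds a28, a39.
Round 2: R4 [IF a28 and a23 THEN a35]; R5 [IF a39 THEN a25]. Adds a35, a25.
Round 3: R2 [IF a35 THEN a20]. Adds a20.
Round 4: R10 [IF a20 and a34 THEN a9]. Adds a9.
Round 5: R6 [IF a9 and a25 THEN a37]. Adds a37.
Round 6: R9 [IF a37 THEN a6]. Adds a6.
Derived: a9 (round 4), a6 (round 6), a37 (round 5), a25 (round 2). a4 never appears in any round.

a4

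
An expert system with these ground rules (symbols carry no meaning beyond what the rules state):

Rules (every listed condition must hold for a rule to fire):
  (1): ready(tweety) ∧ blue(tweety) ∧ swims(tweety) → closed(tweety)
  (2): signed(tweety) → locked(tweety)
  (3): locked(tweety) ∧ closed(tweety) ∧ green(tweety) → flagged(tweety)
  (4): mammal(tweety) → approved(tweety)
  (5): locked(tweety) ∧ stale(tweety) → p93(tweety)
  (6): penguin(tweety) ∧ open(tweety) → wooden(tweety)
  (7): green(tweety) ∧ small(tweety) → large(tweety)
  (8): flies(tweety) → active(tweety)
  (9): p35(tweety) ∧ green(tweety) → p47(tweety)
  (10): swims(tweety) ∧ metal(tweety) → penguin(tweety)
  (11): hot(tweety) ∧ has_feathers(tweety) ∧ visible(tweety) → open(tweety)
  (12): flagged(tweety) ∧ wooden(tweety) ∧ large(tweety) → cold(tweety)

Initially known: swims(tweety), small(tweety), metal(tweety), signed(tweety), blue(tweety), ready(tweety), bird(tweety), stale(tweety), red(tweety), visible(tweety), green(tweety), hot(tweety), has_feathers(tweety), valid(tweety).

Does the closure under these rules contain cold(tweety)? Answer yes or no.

yes

[1] (1) [ready(tweety) ∧ blue(tweety) ∧ swims(tweety) → closed(tweety)]; (2) [signed(tweety) → locked(tweety)]; (7) [green(tweety) ∧ small(tweety) → large(tweety)]; (10) [swims(tweety) ∧ metal(tweety) → penguin(tweety)]; (11) [hot(tweety) ∧ has_feathers(tweety) ∧ visible(tweety) → open(tweety)]. ⇒ new: closed(tweety), locked(tweety), large(tweety), penguin(tweety), open(tweety).
[2] (3) [locked(tweety) ∧ closed(tweety) ∧ green(tweety) → flagged(tweety)]; (5) [locked(tweety) ∧ stale(tweety) → p93(tweety)]; (6) [penguin(tweety) ∧ open(tweety) → wooden(tweety)]. ⇒ new: flagged(tweety), p93(tweety), wooden(tweety).
[3] (12) [flagged(tweety) ∧ wooden(tweety) ∧ large(tweety) → cold(tweety)]. ⇒ new: cold(tweety).
cold(tweety) appears in round 3, so it is derivable.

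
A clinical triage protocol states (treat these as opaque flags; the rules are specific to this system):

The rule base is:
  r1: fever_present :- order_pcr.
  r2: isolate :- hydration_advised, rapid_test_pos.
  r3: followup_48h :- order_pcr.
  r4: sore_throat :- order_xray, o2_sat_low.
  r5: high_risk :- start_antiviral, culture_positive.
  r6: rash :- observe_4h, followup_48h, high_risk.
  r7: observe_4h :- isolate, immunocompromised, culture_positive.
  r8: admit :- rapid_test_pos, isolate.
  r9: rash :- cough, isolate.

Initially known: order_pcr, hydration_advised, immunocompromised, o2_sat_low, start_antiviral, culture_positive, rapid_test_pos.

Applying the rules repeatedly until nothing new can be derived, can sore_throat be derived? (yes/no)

no

[1] r1 [fever_present :- order_pcr.]; r2 [isolate :- hydration_advised, rapid_test_pos.]; r3 [followup_48h :- order_pcr.]; r5 [high_risk :- start_antiviral, culture_positive.]. ⇒ new: fever_present, isolate, followup_48h, high_risk.
[2] r7 [observe_4h :- isolate, immunocompromised, culture_positive.]; r8 [admit :- rapid_test_pos, isolate.]. ⇒ new: observe_4h, admit.
[3] r6 [rash :- observe_4h, followup_48h, high_risk.]. ⇒ new: rash.
Fixed point reached. sore_throat is concluded only by r4; r4 needs order_xray (never derived).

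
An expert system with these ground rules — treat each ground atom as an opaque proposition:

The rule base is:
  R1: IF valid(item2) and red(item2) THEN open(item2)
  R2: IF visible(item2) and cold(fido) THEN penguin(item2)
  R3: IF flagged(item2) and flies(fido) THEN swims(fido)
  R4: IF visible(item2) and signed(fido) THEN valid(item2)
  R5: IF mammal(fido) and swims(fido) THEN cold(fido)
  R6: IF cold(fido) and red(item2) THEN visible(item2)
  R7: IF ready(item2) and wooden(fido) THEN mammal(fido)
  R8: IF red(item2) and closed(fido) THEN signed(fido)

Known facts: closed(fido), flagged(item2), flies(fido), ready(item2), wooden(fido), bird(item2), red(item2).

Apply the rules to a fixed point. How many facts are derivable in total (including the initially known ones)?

[1] R3 [IF flagged(item2) and flies(fido) THEN swims(fido)]; R7 [IF ready(item2) and wooden(fido) THEN mammal(fido)]; R8 [IF red(item2) and closed(fido) THEN signed(fido)]. ⇒ new: swims(fido), mammal(fido), signed(fido).
[2] R5 [IF mammal(fido) and swims(fido) THEN cold(fido)]. ⇒ new: cold(fido).
[3] R6 [IF cold(fido) and red(item2) THEN visible(item2)]. ⇒ new: visible(item2).
[4] R2 [IF visible(item2) and cold(fido) THEN penguin(item2)]; R4 [IF visible(item2) and signed(fido) THEN valid(item2)]. ⇒ new: penguin(item2), valid(item2).
[5] R1 [IF valid(item2) and red(item2) THEN open(item2)]. ⇒ new: open(item2).
Closure: {bird(item2), closed(fido), cold(fido), flagged(item2), flies(fido), mammal(fido), open(item2), penguin(item2), ready(item2), red(item2), signed(fido), swims(fido), valid(item2), visible(item2), wooden(fido)} — 15 facts.

15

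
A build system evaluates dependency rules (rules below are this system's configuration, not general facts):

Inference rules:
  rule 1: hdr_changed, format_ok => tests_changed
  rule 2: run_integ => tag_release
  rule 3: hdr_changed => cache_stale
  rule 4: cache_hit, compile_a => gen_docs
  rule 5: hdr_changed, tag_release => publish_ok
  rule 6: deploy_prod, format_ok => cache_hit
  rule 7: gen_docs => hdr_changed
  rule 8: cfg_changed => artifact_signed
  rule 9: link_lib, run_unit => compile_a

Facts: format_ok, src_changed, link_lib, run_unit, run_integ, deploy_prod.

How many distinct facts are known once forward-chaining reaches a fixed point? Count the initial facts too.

Round 1 fires rule 2, rule 6, rule 9, giving tag_release, cache_hit, compile_a.
Round 2 fires rule 4, giving gen_docs.
Round 3 fires rule 7, giving hdr_changed.
Round 4 fires rule 1, rule 3, rule 5, giving tests_changed, cache_stale, publish_ok.
Closure: {cache_hit, cache_stale, compile_a, deploy_prod, format_ok, gen_docs, hdr_changed, link_lib, publish_ok, run_integ, run_unit, src_changed, tag_release, tests_changed} — 14 facts.

14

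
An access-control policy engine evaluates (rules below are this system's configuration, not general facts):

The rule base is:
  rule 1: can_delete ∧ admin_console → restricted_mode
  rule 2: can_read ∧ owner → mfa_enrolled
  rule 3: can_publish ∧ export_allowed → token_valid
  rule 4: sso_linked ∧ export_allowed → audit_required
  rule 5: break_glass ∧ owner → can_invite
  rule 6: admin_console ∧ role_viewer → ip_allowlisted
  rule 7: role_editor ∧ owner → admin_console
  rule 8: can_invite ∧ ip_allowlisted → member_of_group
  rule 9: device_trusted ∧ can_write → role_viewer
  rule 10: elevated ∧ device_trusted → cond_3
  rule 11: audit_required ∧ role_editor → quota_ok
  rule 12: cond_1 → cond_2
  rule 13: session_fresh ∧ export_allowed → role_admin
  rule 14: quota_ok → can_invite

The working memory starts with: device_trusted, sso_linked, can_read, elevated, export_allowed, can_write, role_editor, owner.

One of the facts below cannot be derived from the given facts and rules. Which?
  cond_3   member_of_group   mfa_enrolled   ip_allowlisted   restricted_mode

restricted_mode

[1] rule 2 [can_read ∧ owner → mfa_enrolled]; rule 4 [sso_linked ∧ export_allowed → audit_required]; rule 7 [role_editor ∧ owner → admin_console]; rule 9 [device_trusted ∧ can_write → role_viewer]; rule 10 [elevated ∧ device_trusted → cond_3]. ⇒ new: mfa_enrolled, audit_required, admin_console, role_viewer, cond_3.
[2] rule 6 [admin_console ∧ role_viewer → ip_allowlisted]; rule 11 [audit_required ∧ role_editor → quota_ok]. ⇒ new: ip_allowlisted, quota_ok.
[3] rule 14 [quota_ok → can_invite]. ⇒ new: can_invite.
[4] rule 8 [can_invite ∧ ip_allowlisted → member_of_group]. ⇒ new: member_of_group.
Derived: member_of_group (round 4), ip_allowlisted (round 2), cond_3 (round 1), mfa_enrolled (round 1). restricted_mode never appears in any round.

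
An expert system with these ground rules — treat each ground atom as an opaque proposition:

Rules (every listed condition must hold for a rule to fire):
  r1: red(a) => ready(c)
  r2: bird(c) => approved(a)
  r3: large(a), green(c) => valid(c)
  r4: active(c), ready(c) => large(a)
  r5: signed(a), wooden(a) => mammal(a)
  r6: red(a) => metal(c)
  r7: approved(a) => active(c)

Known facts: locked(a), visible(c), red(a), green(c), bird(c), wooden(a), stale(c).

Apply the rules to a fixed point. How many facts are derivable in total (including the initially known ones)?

Round 1 — r1, r2, r6, derive ready(c), approved(a), metal(c).
Round 2 — r7, derive active(c).
Round 3 — r4, derive large(a).
Round 4 — r3, derive valid(c).
Closure: {active(c), approved(a), bird(c), green(c), large(a), locked(a), metal(c), ready(c), red(a), stale(c), valid(c), visible(c), wooden(a)} — 13 facts.

13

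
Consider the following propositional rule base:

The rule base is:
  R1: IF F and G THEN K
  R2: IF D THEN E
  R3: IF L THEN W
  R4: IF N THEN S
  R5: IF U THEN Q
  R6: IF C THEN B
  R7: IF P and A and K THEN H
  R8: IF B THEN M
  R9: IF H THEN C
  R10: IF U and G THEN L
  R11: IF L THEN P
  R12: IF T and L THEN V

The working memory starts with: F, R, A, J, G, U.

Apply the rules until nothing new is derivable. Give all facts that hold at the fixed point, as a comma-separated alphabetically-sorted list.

Round 1: R1 [IF F and G THEN K]; R5 [IF U THEN Q]; R10 [IF U and G THEN L]. Adds K, Q, L.
Round 2: R3 [IF L THEN W]; R11 [IF L THEN P]. Adds W, P.
Round 3: R7 [IF P and A and K THEN H]. Adds H.
Round 4: R9 [IF H THEN C]. Adds C.
Round 5: R6 [IF C THEN B]. Adds B.
Round 6: R8 [IF B THEN M]. Adds M.

A, B, C, F, G, H, J, K, L, M, P, Q, R, U, W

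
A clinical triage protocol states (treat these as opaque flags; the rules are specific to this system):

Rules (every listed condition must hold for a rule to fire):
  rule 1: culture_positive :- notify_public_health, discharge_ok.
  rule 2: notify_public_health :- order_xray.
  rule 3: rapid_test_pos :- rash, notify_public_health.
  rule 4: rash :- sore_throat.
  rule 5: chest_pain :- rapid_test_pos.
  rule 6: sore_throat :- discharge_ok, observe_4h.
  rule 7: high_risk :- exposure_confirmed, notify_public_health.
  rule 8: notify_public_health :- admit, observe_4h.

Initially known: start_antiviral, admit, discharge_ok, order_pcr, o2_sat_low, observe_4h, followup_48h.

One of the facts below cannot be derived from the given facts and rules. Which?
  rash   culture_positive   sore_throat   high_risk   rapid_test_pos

high_risk

Round 1: rule 6 [sore_throat :- discharge_ok, observe_4h.]; rule 8 [notify_public_health :- admit, observe_4h.]. New: sore_throat, notify_public_health.
Round 2: rule 1 [culture_positive :- notify_public_health, discharge_ok.]; rule 4 [rash :- sore_throat.]. New: culture_positive, rash.
Round 3: rule 3 [rapid_test_pos :- rash, notify_public_health.]. New: rapid_test_pos.
Round 4: rule 5 [chest_pain :- rapid_test_pos.]. New: chest_pain.
Derived: rash (round 2), rapid_test_pos (round 3), sore_throat (round 1), culture_positive (round 2). high_risk never appears in any round.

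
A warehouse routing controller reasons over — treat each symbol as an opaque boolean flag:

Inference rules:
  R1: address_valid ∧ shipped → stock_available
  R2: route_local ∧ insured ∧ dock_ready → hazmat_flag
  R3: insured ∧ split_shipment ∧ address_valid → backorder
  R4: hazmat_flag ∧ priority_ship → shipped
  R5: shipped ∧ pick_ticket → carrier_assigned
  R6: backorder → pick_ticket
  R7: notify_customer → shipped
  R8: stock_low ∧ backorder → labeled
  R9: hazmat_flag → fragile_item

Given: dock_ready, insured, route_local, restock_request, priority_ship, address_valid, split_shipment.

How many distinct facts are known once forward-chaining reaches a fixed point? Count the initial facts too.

Round 1 — R2, R3, derive hazmat_flag, backorder.
Round 2 — R4, R6, R9, derive shipped, pick_ticket, fragile_item.
Round 3 — R1, R5, derive stock_available, carrier_assigned.
Closure: {address_valid, backorder, carrier_assigned, dock_ready, fragile_item, hazmat_flag, insured, pick_ticket, priority_ship, restock_request, route_local, shipped, split_shipment, stock_available} — 14 facts.

14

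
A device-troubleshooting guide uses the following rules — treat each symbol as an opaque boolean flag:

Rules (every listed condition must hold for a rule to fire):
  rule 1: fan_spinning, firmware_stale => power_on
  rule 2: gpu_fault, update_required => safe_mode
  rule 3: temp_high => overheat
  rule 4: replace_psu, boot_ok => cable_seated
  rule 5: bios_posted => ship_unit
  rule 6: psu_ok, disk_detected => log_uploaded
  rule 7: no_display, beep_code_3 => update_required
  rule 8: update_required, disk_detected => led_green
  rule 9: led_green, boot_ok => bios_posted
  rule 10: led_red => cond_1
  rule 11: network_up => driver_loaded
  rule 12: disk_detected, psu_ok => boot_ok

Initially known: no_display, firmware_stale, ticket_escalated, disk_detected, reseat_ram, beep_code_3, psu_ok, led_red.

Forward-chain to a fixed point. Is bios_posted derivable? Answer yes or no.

Round 1 — rule 6, rule 7, rule 10, rule 12, derive log_uploaded, update_required, cond_1, boot_ok.
Round 2 — rule 8, derive led_green.
Round 3 — rule 9, derive bios_posted.
Round 4 — rule 5, derive ship_unit.
bios_posted appears in round 3, so it is derivable.

yes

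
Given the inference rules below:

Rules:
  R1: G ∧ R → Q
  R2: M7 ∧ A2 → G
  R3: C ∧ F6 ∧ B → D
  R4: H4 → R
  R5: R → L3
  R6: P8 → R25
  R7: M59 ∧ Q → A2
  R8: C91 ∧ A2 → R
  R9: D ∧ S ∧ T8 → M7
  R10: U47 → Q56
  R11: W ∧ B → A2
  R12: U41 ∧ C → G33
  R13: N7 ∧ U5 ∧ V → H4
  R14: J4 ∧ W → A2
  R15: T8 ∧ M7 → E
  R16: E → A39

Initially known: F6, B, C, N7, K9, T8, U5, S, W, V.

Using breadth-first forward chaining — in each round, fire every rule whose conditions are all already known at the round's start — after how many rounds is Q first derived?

[1] R3 [C ∧ F6 ∧ B → D]; R11 [W ∧ B → A2]; R13 [N7 ∧ U5 ∧ V → H4]. ⇒ new: D, A2, H4.
[2] R4 [H4 → R]; R9 [D ∧ S ∧ T8 → M7]. ⇒ new: R, M7.
[3] R2 [M7 ∧ A2 → G]; R5 [R → L3]; R15 [T8 ∧ M7 → E]. ⇒ new: G, L3, E.
[4] R1 [G ∧ R → Q]; R16 [E → A39]. ⇒ new: Q, A39.
Q first appears in round 4.

4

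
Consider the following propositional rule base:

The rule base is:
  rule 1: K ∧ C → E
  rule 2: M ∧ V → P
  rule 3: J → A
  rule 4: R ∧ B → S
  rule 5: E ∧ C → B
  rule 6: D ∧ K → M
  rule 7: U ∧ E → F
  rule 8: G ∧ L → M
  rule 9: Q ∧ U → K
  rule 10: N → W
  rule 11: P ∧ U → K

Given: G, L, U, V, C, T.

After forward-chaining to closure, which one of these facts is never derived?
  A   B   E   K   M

A

Round 1: rule 8 [G ∧ L → M]. Adds M.
Round 2: rule 2 [M ∧ V → P]. Adds P.
Round 3: rule 11 [P ∧ U → K]. Adds K.
Round 4: rule 1 [K ∧ C → E]. Adds E.
Round 5: rule 5 [E ∧ C → B]; rule 7 [U ∧ E → F]. Adds B, F.
Derived: B (round 5), M (round 1), K (round 3), E (round 4). A never appears in any round.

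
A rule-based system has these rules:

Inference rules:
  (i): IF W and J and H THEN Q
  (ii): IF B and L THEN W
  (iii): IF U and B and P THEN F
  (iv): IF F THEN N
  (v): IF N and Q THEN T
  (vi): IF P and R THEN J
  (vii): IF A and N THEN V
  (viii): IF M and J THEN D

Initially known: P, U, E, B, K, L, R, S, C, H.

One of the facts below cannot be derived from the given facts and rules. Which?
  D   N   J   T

Round 1: (ii) [IF B and L THEN W]; (iii) [IF U and B and P THEN F]; (vi) [IF P and R THEN J]. New: W, F, J.
Round 2: (i) [IF W and J and H THEN Q]; (iv) [IF F THEN N]. New: Q, N.
Round 3: (v) [IF N and Q THEN T]. New: T.
Derived: J (round 1), N (round 2), T (round 3). D never appears in any round.

D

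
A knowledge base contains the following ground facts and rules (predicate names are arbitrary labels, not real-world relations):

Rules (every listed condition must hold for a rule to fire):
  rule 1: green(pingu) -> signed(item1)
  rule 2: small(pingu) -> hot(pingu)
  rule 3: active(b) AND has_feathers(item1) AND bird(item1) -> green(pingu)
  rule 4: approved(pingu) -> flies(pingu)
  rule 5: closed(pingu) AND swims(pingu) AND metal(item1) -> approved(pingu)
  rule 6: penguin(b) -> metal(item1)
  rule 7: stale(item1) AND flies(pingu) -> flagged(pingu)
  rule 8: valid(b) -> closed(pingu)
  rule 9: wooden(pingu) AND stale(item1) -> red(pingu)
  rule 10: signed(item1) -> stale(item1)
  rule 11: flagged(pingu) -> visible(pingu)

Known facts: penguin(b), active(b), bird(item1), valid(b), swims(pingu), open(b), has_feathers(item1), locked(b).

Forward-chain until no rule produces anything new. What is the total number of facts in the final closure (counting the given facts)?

Round 1 — rule 3, rule 6, rule 8, derive green(pingu), metal(item1), closed(pingu).
Round 2 — rule 1, rule 5, derive signed(item1), approved(pingu).
Round 3 — rule 4, rule 10, derive flies(pingu), stale(item1).
Round 4 — rule 7, derive flagged(pingu).
Round 5 — rule 11, derive visible(pingu).
Closure: {active(b), approved(pingu), bird(item1), closed(pingu), flagged(pingu), flies(pingu), green(pingu), has_feathers(item1), locked(b), metal(item1), open(b), penguin(b), signed(item1), stale(item1), swims(pingu), valid(b), visible(pingu)} — 17 facts.

17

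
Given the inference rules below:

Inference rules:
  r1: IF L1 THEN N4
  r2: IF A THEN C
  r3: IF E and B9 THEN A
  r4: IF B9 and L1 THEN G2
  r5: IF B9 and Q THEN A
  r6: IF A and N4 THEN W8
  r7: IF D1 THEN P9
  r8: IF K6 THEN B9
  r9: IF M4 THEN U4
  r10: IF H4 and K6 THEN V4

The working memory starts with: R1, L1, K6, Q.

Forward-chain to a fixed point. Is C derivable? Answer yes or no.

Round 1 fires r1, r8, giving N4, B9.
Round 2 fires r4, r5, giving G2, A.
Round 3 fires r2, r6, giving C, W8.
C appears in round 3, so it is derivable.

yes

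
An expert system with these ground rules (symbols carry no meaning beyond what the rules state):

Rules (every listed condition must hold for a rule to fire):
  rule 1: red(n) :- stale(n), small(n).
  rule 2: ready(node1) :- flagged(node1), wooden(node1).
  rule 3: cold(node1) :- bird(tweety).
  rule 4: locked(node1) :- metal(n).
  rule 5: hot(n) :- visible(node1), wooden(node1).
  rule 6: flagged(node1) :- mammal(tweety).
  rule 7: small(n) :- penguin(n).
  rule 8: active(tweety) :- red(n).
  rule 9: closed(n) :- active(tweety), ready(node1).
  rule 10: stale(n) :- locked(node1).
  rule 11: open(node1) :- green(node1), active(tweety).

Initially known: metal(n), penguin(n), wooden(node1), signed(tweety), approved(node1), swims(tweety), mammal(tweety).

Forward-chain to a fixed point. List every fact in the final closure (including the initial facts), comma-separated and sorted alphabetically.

Round 1 fires rule 4, rule 6, rule 7, giving locked(node1), flagged(node1), small(n).
Round 2 fires rule 2, rule 10, giving ready(node1), stale(n).
Round 3 fires rule 1, giving red(n).
Round 4 fires rule 8, giving active(tweety).
Round 5 fires rule 9, giving closed(n).

active(tweety), approved(node1), closed(n), flagged(node1), locked(node1), mammal(tweety), metal(n), penguin(n), ready(node1), red(n), signed(tweety), small(n), stale(n), swims(tweety), wooden(node1)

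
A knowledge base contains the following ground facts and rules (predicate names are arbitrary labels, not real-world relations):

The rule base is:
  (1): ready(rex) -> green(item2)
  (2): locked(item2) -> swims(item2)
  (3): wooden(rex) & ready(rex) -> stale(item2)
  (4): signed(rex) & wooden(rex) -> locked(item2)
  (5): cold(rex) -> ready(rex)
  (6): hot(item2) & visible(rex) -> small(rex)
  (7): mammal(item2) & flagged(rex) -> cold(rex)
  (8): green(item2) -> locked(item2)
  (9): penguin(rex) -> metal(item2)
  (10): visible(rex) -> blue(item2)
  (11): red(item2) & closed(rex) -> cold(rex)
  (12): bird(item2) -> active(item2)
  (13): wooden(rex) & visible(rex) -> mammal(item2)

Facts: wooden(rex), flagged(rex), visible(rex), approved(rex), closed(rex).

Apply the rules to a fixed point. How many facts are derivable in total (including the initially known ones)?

Round 1: (10) [visible(rex) -> blue(item2)]; (13) [wooden(rex) & visible(rex) -> mammal(item2)]. Adds blue(item2), mammal(item2).
Round 2: (7) [mammal(item2) & flagged(rex) -> cold(rex)]. Adds cold(rex).
Round 3: (5) [cold(rex) -> ready(rex)]. Adds ready(rex).
Round 4: (1) [ready(rex) -> green(item2)]; (3) [wooden(rex) & ready(rex) -> stale(item2)]. Adds green(item2), stale(item2).
Round 5: (8) [green(item2) -> locked(item2)]. Adds locked(item2).
Round 6: (2) [locked(item2) -> swims(item2)]. Adds swims(item2).
Closure: {approved(rex), blue(item2), closed(rex), cold(rex), flagged(rex), green(item2), locked(item2), mammal(item2), ready(rex), stale(item2), swims(item2), visible(rex), wooden(rex)} — 13 facts.

13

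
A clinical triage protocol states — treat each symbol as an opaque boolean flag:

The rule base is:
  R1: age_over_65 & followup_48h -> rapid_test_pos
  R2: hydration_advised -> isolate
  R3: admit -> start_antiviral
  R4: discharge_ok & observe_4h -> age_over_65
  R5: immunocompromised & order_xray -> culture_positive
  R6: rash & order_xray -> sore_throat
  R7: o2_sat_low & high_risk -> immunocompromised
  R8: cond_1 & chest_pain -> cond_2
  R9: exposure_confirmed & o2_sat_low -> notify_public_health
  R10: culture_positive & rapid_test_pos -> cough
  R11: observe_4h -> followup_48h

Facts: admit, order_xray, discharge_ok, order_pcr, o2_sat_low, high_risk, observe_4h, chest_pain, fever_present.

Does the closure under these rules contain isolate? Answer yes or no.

no

Round 1: R3 [admit -> start_antiviral]; R4 [discharge_ok & observe_4h -> age_over_65]; R7 [o2_sat_low & high_risk -> immunocompromised]; R11 [observe_4h -> followup_48h]. New: start_antiviral, age_over_65, immunocompromised, followup_48h.
Round 2: R1 [age_over_65 & followup_48h -> rapid_test_pos]; R5 [immunocompromised & order_xray -> culture_positive]. New: rapid_test_pos, culture_positive.
Round 3: R10 [culture_positive & rapid_test_pos -> cough]. New: cough.
Fixed point reached. isolate is concluded only by R2; R2 needs hydration_advised (never derived).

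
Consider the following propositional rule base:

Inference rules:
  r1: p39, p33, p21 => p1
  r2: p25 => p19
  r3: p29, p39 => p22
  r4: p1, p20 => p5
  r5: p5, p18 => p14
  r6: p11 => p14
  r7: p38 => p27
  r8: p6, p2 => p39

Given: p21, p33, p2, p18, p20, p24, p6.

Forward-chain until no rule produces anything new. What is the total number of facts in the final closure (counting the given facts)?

11

Round 1 — r8, derive p39.
Round 2 — r1, derive p1.
Round 3 — r4, derive p5.
Round 4 — r5, derive p14.
Closure: {p1, p14, p18, p2, p20, p21, p24, p33, p39, p5, p6} — 11 facts.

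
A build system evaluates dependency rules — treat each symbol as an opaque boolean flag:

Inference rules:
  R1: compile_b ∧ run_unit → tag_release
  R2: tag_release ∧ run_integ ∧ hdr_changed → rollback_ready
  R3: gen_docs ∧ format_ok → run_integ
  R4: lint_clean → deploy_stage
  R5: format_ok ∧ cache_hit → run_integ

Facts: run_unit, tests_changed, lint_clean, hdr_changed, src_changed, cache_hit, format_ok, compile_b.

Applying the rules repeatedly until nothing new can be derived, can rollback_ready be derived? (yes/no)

Round 1 — R1, R4, R5, derive tag_release, deploy_stage, run_integ.
Round 2 — R2, derive rollback_ready.
rollback_ready appears in round 2, so it is derivable.

yes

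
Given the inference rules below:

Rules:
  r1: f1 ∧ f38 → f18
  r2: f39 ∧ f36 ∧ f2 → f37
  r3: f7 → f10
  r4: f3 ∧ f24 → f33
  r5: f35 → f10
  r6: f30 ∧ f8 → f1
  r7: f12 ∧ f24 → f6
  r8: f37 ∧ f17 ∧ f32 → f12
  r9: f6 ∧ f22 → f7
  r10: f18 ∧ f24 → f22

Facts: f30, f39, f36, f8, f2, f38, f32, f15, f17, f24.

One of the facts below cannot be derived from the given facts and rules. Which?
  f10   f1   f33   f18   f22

f33

Round 1 — r2, r6, derive f37, f1.
Round 2 — r1, r8, derive f18, f12.
Round 3 — r7, r10, derive f6, f22.
Round 4 — r9, derive f7.
Round 5 — r3, derive f10.
Derived: f10 (round 5), f22 (round 3), f18 (round 2), f1 (round 1). f33 never appears in any round.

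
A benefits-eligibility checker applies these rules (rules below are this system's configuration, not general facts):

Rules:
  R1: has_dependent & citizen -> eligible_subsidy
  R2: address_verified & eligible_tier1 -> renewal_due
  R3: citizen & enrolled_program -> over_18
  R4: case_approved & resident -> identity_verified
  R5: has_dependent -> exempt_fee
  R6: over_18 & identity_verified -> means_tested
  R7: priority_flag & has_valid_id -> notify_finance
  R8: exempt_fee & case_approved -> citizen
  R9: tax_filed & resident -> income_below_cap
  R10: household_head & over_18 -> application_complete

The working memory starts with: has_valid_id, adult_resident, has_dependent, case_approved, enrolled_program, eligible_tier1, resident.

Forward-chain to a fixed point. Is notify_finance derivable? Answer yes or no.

no

Round 1: R4 [case_approved & resident -> identity_verified]; R5 [has_dependent -> exempt_fee]. New: identity_verified, exempt_fee.
Round 2: R8 [exempt_fee & case_approved -> citizen]. New: citizen.
Round 3: R1 [has_dependent & citizen -> eligible_subsidy]; R3 [citizen & enrolled_program -> over_18]. New: eligible_subsidy, over_18.
Round 4: R6 [over_18 & identity_verified -> means_tested]. New: means_tested.
Fixed point reached. notify_finance is concluded only by R7; R7 needs priority_flag (never derived).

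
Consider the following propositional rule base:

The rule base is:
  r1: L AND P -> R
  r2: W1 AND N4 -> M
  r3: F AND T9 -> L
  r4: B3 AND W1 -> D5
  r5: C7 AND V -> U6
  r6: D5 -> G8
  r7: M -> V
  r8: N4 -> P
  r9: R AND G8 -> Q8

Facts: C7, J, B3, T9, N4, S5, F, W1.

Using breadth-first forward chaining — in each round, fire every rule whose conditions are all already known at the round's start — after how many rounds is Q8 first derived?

3

Round 1: r2 [W1 AND N4 -> M]; r3 [F AND T9 -> L]; r4 [B3 AND W1 -> D5]; r8 [N4 -> P]. Adds M, L, D5, P.
Round 2: r1 [L AND P -> R]; r6 [D5 -> G8]; r7 [M -> V]. Adds R, G8, V.
Round 3: r5 [C7 AND V -> U6]; r9 [R AND G8 -> Q8]. Adds U6, Q8.
Q8 first appears in round 3.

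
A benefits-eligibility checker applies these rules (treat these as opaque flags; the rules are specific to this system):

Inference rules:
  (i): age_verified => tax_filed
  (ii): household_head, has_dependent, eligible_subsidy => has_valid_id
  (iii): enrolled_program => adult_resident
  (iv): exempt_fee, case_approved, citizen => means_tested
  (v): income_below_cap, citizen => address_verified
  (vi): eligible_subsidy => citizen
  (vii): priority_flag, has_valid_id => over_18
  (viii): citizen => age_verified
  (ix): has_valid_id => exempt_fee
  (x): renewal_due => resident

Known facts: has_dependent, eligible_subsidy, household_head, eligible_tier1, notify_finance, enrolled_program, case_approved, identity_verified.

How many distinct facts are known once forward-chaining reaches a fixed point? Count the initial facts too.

Round 1 fires (ii), (iii), (vi), giving has_valid_id, adult_resident, citizen.
Round 2 fires (viii), (ix), giving age_verified, exempt_fee.
Round 3 fires (i), (iv), giving tax_filed, means_tested.
Closure: {adult_resident, age_verified, case_approved, citizen, eligible_subsidy, eligible_tier1, enrolled_program, exempt_fee, has_dependent, has_valid_id, household_head, identity_verified, means_tested, notify_finance, tax_filed} — 15 facts.

15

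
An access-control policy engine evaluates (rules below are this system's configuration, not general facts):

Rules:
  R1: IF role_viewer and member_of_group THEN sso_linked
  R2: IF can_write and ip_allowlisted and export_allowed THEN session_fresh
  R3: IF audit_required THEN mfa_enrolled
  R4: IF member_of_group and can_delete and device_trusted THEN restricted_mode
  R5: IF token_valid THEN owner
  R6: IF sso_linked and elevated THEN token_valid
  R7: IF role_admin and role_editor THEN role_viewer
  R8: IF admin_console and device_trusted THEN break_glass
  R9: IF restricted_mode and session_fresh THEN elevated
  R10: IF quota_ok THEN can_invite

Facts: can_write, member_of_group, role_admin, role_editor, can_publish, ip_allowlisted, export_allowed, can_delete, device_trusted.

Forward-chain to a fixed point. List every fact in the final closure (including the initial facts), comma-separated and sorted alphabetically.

can_delete, can_publish, can_write, device_trusted, elevated, export_allowed, ip_allowlisted, member_of_group, owner, restricted_mode, role_admin, role_editor, role_viewer, session_fresh, sso_linked, token_valid

Round 1: R2 [IF can_write and ip_allowlisted and export_allowed THEN session_fresh]; R4 [IF member_of_group and can_delete and device_trusted THEN restricted_mode]; R7 [IF role_admin and role_editor THEN role_viewer]. Adds session_fresh, restricted_mode, role_viewer.
Round 2: R1 [IF role_viewer and member_of_group THEN sso_linked]; R9 [IF restricted_mode and session_fresh THEN elevated]. Adds sso_linked, elevated.
Round 3: R6 [IF sso_linked and elevated THEN token_valid]. Adds token_valid.
Round 4: R5 [IF token_valid THEN owner]. Adds owner.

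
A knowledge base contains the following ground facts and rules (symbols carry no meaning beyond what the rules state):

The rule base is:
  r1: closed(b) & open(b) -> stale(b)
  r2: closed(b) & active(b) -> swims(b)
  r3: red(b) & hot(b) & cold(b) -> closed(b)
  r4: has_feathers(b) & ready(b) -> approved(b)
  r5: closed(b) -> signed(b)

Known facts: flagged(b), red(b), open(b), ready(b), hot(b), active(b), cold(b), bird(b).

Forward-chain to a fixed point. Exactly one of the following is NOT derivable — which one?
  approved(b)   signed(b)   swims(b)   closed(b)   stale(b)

approved(b)

[1] r3 [red(b) & hot(b) & cold(b) -> closed(b)]. ⇒ new: closed(b).
[2] r1 [closed(b) & open(b) -> stale(b)]; r2 [closed(b) & active(b) -> swims(b)]; r5 [closed(b) -> signed(b)]. ⇒ new: stale(b), swims(b), signed(b).
Derived: stale(b) (round 2), swims(b) (round 2), closed(b) (round 1), signed(b) (round 2). approved(b) never appears in any round.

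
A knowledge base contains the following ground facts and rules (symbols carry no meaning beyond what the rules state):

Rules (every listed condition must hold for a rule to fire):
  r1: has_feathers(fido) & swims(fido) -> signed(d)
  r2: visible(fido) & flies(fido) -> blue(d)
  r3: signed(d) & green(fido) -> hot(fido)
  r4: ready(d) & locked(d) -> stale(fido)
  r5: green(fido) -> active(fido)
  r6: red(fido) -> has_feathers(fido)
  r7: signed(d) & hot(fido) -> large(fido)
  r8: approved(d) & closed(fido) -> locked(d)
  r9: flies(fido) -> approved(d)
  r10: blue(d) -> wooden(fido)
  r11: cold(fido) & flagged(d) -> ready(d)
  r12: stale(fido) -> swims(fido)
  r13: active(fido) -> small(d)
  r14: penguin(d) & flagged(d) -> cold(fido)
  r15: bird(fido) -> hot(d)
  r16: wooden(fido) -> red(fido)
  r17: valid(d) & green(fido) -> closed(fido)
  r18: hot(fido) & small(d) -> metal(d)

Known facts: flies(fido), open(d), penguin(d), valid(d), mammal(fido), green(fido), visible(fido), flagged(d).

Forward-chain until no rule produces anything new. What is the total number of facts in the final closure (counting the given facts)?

Round 1: r2 [visible(fido) & flies(fido) -> blue(d)]; r5 [green(fido) -> active(fido)]; r9 [flies(fido) -> approved(d)]; r14 [penguin(d) & flagged(d) -> cold(fido)]; r17 [valid(d) & green(fido) -> closed(fido)]. Adds blue(d), active(fido), approved(d), cold(fido), closed(fido).
Round 2: r8 [approved(d) & closed(fido) -> locked(d)]; r10 [blue(d) -> wooden(fido)]; r11 [cold(fido) & flagged(d) -> ready(d)]; r13 [active(fido) -> small(d)]. Adds locked(d), wooden(fido), ready(d), small(d).
Round 3: r4 [ready(d) & locked(d) -> stale(fido)]; r16 [wooden(fido) -> red(fido)]. Adds stale(fido), red(fido).
Round 4: r6 [red(fido) -> has_feathers(fido)]; r12 [stale(fido) -> swims(fido)]. Adds has_feathers(fido), swims(fido).
Round 5: r1 [has_feathers(fido) & swims(fido) -> signed(d)]. Adds signed(d).
Round 6: r3 [signed(d) & green(fido) -> hot(fido)]. Adds hot(fido).
Round 7: r7 [signed(d) & hot(fido) -> large(fido)]; r18 [hot(fido) & small(d) -> metal(d)]. Adds large(fido), metal(d).
Closure: {active(fido), approved(d), blue(d), closed(fido), cold(fido), flagged(d), flies(fido), green(fido), has_feathers(fido), hot(fido), large(fido), locked(d), mammal(fido), metal(d), open(d), penguin(d), ready(d), red(fido), signed(d), small(d), stale(fido), swims(fido), valid(d), visible(fido), wooden(fido)} — 25 facts.

25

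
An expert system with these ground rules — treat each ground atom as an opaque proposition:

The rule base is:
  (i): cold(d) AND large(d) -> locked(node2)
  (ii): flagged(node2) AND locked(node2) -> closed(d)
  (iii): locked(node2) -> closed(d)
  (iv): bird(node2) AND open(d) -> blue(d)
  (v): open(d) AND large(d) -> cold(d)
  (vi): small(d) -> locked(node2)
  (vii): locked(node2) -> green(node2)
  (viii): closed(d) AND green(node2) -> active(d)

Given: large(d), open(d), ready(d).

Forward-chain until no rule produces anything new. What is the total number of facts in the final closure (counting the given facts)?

Round 1: (v) [open(d) AND large(d) -> cold(d)]. Adds cold(d).
Round 2: (i) [cold(d) AND large(d) -> locked(node2)]. Adds locked(node2).
Round 3: (iii) [locked(node2) -> closed(d)]; (vii) [locked(node2) -> green(node2)]. Adds closed(d), green(node2).
Round 4: (viii) [closed(d) AND green(node2) -> active(d)]. Adds active(d).
Closure: {active(d), closed(d), cold(d), green(node2), large(d), locked(node2), open(d), ready(d)} — 8 facts.

8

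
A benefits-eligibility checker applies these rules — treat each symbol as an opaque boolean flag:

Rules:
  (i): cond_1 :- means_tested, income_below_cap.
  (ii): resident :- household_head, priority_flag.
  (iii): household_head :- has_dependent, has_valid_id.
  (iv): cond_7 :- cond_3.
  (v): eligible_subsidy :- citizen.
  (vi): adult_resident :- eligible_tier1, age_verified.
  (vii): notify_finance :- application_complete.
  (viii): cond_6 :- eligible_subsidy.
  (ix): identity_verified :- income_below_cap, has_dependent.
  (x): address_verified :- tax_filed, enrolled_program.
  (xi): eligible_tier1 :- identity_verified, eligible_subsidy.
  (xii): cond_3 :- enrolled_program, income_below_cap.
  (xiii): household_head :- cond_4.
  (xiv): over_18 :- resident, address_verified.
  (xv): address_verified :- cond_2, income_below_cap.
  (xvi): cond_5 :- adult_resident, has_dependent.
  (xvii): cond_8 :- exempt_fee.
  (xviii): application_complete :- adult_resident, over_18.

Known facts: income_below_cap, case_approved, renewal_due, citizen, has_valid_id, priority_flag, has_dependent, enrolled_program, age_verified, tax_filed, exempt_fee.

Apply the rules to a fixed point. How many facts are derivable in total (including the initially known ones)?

26

Round 1 fires (iii), (v), (ix), (x), (xii), (xvii), giving household_head, eligible_subsidy, identity_verified, address_verified, cond_3, cond_8.
Round 2 fires (ii), (iv), (viii), (xi), giving resident, cond_7, cond_6, eligible_tier1.
Round 3 fires (vi), (xiv), giving adult_resident, over_18.
Round 4 fires (xvi), (xviii), giving cond_5, application_complete.
Round 5 fires (vii), giving notify_finance.
Closure: {address_verified, adult_resident, age_verified, application_complete, case_approved, citizen, cond_3, cond_5, cond_6, cond_7, cond_8, eligible_subsidy, eligible_tier1, enrolled_program, exempt_fee, has_dependent, has_valid_id, household_head, identity_verified, income_below_cap, notify_finance, over_18, priority_flag, renewal_due, resident, tax_filed} — 26 facts.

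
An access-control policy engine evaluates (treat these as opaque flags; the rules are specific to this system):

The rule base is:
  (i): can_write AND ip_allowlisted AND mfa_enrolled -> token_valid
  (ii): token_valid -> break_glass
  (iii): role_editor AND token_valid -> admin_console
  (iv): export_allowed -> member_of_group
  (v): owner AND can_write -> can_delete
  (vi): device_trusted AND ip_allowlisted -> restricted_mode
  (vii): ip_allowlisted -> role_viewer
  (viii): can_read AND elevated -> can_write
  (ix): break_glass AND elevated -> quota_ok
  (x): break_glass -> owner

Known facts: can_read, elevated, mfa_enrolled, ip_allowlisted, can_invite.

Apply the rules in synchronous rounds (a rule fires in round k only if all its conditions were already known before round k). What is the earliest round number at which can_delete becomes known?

Round 1: (vii) [ip_allowlisted -> role_viewer]; (viii) [can_read AND elevated -> can_write]. Adds role_viewer, can_write.
Round 2: (i) [can_write AND ip_allowlisted AND mfa_enrolled -> token_valid]. Adds token_valid.
Round 3: (ii) [token_valid -> break_glass]. Adds break_glass.
Round 4: (ix) [break_glass AND elevated -> quota_ok]; (x) [break_glass -> owner]. Adds quota_ok, owner.
Round 5: (v) [owner AND can_write -> can_delete]. Adds can_delete.
can_delete first appears in round 5.

5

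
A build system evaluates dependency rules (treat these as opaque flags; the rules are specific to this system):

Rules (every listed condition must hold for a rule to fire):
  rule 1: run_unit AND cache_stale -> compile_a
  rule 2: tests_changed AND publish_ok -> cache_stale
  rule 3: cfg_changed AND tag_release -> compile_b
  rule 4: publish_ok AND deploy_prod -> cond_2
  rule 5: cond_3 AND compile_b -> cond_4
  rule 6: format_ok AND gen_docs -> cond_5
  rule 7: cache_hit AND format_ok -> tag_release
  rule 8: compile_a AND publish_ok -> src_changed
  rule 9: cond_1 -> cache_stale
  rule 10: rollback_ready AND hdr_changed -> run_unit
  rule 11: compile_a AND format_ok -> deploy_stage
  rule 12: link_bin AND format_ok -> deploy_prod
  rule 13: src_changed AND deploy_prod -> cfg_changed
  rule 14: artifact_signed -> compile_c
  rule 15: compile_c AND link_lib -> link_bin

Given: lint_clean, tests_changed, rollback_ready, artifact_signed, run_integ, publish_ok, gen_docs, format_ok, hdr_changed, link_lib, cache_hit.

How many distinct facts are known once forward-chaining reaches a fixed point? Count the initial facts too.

24

Round 1 fires rule 2, rule 6, rule 7, rule 10, rule 14, giving cache_stale, cond_5, tag_release, run_unit, compile_c.
Round 2 fires rule 1, rule 15, giving compile_a, link_bin.
Round 3 fires rule 8, rule 11, rule 12, giving src_changed, deploy_stage, deploy_prod.
Round 4 fires rule 4, rule 13, giving cond_2, cfg_changed.
Round 5 fires rule 3, giving compile_b.
Closure: {artifact_signed, cache_hit, cache_stale, cfg_changed, compile_a, compile_b, compile_c, cond_2, cond_5, deploy_prod, deploy_stage, format_ok, gen_docs, hdr_changed, link_bin, link_lib, lint_clean, publish_ok, rollback_ready, run_integ, run_unit, src_changed, tag_release, tests_changed} — 24 facts.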